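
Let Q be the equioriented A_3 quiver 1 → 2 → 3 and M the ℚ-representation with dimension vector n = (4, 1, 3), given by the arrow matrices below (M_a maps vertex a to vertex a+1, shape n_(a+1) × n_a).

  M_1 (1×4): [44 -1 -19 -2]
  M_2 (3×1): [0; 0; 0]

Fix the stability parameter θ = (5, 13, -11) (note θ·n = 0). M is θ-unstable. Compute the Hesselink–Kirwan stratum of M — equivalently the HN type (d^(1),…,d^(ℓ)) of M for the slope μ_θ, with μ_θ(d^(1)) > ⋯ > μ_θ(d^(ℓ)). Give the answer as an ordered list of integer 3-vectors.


Interval decomposition of M: I[1,1]^3, I[1,2], I[3,3]^3.
HN type (ℓ=3): μ^(1)=13; μ^(2)=5; μ^(3)=-11

((0, 1, 0); (4, 0, 0); (0, 0, 3))


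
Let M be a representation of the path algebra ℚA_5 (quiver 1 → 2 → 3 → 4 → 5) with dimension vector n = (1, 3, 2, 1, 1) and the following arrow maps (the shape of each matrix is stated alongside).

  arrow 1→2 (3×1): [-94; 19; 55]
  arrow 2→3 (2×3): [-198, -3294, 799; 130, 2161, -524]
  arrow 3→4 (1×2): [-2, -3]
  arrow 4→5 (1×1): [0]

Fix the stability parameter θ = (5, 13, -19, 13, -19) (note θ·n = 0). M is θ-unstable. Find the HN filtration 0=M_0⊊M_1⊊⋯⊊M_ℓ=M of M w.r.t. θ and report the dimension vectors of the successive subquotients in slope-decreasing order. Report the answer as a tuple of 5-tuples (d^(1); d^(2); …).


Via rank(M_{q-1}∘⋯∘M_p): M ≅ I[1,4], I[2,2], I[2,3], I[5,5].
μ_θ-semistable layers: μ^(1)=13; μ^(2)=-1/3; μ^(3)=-3; μ^(4)=-19

((0, 1, 0, 1, 0); (1, 1, 1, 0, 0); (0, 1, 1, 0, 0); (0, 0, 0, 0, 1))


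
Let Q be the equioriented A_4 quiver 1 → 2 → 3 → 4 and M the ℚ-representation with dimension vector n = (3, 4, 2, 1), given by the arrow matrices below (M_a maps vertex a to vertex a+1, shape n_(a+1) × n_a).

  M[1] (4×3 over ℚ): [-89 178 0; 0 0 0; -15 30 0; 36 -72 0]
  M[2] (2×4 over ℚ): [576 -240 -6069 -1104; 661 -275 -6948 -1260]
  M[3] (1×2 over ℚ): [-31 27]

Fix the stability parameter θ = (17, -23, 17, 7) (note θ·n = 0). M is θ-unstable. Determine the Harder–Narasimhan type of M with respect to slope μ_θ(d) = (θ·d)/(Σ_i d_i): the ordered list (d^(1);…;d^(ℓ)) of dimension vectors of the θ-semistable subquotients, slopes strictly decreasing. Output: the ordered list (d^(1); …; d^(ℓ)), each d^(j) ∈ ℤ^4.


Barcode: M ≅ I[1,1]^2, I[1,3], I[2,2]^2, I[2,4]. HN layers by μ_θ (4 steps, strictly decreasing):
  μ^(1)=17; μ^(2)=12; μ^(3)=-3; μ^(4)=-23

((2, 0, 1, 0); (0, 0, 1, 1); (1, 1, 0, 0); (0, 3, 0, 0))


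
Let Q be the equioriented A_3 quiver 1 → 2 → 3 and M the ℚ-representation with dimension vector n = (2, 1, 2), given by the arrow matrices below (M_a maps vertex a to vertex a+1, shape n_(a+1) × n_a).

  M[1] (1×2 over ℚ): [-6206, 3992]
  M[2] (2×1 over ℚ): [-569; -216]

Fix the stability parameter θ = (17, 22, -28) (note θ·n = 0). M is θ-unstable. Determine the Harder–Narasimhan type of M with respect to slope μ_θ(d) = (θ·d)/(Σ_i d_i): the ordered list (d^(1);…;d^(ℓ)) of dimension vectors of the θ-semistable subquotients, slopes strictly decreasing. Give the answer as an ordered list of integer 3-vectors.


Via rank(M_{q-1}∘⋯∘M_p): M ≅ I[1,1], I[1,3], I[3,3].
μ_θ-semistable layers: μ^(1)=17; μ^(2)=11/3; μ^(3)=-28

((1, 0, 0); (1, 1, 1); (0, 0, 1))


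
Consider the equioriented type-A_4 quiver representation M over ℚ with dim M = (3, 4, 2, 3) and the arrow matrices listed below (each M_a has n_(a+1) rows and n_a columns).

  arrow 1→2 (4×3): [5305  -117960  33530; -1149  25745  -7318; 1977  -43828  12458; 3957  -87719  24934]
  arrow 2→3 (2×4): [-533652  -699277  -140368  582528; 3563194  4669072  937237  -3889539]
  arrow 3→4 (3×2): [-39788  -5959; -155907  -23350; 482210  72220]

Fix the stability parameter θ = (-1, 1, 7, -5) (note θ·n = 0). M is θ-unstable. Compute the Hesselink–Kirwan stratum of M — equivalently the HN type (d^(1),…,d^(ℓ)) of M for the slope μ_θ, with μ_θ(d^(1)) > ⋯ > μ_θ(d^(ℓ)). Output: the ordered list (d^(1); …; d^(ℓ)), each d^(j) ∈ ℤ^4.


Via rank(M_{q-1}∘⋯∘M_p): M ≅ I[1,2], I[1,4]^2, I[2,2], I[4,4].
μ_θ-semistable layers: μ^(1)=1; μ^(2)=-1; μ^(3)=-5

((0, 4, 2, 2); (3, 0, 0, 0); (0, 0, 0, 1))


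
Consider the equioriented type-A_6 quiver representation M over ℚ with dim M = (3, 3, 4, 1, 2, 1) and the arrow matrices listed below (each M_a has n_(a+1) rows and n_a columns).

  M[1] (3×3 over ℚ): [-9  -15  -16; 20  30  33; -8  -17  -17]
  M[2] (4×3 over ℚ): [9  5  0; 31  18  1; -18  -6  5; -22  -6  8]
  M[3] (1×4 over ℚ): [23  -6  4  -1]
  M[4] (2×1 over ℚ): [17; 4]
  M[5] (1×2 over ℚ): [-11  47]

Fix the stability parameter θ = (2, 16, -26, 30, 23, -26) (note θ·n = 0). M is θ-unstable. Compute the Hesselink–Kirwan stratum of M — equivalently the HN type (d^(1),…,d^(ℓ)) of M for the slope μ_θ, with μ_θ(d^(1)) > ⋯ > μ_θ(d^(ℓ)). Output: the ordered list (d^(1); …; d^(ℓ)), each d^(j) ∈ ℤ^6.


Via rank(M_{q-1}∘⋯∘M_p): M ≅ I[1,3]^2, I[1,6], I[3,3], I[5,5].
μ_θ-semistable layers: μ^(1)=23; μ^(2)=9; μ^(3)=-8/3; μ^(4)=-26

((0, 0, 0, 0, 1, 0); (0, 0, 0, 1, 1, 1); (3, 3, 3, 0, 0, 0); (0, 0, 1, 0, 0, 0))


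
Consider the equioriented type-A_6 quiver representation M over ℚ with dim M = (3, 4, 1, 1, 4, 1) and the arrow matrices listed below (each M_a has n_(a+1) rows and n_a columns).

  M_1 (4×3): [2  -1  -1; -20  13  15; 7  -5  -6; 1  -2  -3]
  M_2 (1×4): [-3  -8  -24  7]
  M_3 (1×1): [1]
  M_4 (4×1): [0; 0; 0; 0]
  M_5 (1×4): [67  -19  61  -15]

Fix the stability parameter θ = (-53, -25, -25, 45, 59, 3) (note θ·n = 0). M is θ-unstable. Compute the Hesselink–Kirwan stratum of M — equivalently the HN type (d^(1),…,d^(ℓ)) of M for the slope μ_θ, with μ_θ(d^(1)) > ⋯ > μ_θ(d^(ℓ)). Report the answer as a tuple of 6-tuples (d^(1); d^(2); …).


Interval decomposition of M: I[1,1], I[1,2], I[1,4], I[2,2]^2, I[5,5]^3, I[5,6].
HN type (ℓ=5): μ^(1)=59; μ^(2)=45; μ^(3)=31; μ^(4)=-25; μ^(5)=-53

((0, 0, 0, 0, 3, 0); (0, 0, 0, 1, 0, 0); (0, 0, 0, 0, 1, 1); (0, 4, 1, 0, 0, 0); (3, 0, 0, 0, 0, 0))


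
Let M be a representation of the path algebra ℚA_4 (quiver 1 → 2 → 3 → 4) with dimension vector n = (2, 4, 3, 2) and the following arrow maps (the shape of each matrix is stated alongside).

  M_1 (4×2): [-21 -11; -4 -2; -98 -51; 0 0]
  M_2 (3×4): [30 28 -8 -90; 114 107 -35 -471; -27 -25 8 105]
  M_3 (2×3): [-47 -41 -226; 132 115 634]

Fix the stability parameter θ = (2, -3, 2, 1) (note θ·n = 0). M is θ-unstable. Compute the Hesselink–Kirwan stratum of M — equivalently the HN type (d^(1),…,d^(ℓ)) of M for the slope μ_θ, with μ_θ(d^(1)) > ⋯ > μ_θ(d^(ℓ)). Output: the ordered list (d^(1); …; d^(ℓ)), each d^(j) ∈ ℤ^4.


Barcode: M ≅ I[1,4]^2, I[2,2], I[2,3]. HN layers by μ_θ (4 steps, strictly decreasing):
  μ^(1)=2; μ^(2)=3/2; μ^(3)=-1/2; μ^(4)=-3

((0, 0, 1, 0); (0, 0, 2, 2); (2, 2, 0, 0); (0, 2, 0, 0))


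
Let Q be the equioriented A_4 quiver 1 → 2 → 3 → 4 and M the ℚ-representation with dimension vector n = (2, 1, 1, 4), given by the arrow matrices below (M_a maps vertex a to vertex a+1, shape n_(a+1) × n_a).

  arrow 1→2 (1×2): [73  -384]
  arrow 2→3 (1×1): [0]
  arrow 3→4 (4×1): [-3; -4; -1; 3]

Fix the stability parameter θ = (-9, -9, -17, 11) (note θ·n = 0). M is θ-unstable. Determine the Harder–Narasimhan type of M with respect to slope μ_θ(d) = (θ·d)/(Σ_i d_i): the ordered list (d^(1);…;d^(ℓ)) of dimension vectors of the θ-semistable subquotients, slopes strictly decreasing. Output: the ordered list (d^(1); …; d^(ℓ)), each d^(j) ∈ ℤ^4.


Via rank(M_{q-1}∘⋯∘M_p): M ≅ I[1,1], I[1,2], I[3,4], I[4,4]^3.
μ_θ-semistable layers: μ^(1)=11; μ^(2)=-9; μ^(3)=-17

((0, 0, 0, 4); (2, 1, 0, 0); (0, 0, 1, 0))


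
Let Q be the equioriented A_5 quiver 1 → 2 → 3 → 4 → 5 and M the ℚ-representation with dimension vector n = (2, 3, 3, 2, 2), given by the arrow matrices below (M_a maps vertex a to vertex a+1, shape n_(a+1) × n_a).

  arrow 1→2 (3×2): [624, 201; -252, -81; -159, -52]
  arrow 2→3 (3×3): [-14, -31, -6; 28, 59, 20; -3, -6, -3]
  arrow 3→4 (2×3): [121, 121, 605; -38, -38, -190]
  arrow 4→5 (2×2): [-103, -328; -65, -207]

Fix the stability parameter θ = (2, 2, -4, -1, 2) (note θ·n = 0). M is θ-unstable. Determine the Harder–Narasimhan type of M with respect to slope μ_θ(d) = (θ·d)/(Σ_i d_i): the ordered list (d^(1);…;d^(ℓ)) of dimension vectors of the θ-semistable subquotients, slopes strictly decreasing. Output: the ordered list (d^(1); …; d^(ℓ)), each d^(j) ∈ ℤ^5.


Barcode: M ≅ I[1,3], I[1,5], I[2,2], I[3,3], I[4,5]. HN layers by μ_θ (5 steps, strictly decreasing):
  μ^(1)=2; μ^(2)=0; μ^(3)=-1/4; μ^(4)=-1; μ^(5)=-4

((0, 1, 0, 0, 2); (1, 1, 1, 0, 0); (1, 1, 1, 1, 0); (0, 0, 0, 1, 0); (0, 0, 1, 0, 0))


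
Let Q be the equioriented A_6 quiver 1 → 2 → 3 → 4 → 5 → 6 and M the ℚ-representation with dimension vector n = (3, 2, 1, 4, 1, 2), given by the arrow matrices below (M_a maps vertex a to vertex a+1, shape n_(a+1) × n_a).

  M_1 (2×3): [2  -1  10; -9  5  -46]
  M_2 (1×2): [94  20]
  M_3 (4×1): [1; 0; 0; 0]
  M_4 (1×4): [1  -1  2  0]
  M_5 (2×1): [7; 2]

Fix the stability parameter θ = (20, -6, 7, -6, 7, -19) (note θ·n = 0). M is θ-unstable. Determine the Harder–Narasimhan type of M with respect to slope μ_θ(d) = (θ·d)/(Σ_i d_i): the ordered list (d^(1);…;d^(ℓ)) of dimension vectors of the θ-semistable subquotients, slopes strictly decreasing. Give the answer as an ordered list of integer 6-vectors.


Barcode: M ≅ I[1,1], I[1,2], I[1,6], I[4,4]^3, I[6,6]. HN layers by μ_θ (5 steps, strictly decreasing):
  μ^(1)=20; μ^(2)=7; μ^(3)=1/2; μ^(4)=-6; μ^(5)=-19

((1, 0, 0, 0, 0, 0); (1, 1, 0, 0, 0, 0); (1, 1, 1, 1, 1, 1); (0, 0, 0, 3, 0, 0); (0, 0, 0, 0, 0, 1))


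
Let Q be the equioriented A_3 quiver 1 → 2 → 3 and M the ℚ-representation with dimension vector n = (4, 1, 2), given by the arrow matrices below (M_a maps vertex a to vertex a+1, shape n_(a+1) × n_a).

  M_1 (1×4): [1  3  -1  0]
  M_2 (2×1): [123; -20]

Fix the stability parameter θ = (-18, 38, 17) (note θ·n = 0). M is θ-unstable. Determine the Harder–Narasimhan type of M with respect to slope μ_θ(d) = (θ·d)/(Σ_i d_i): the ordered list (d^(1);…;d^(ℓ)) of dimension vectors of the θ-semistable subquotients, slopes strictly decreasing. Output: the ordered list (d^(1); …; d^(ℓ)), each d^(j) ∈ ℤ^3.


Interval decomposition of M: I[1,1]^3, I[1,3], I[3,3].
HN type (ℓ=3): μ^(1)=55/2; μ^(2)=17; μ^(3)=-18

((0, 1, 1); (0, 0, 1); (4, 0, 0))


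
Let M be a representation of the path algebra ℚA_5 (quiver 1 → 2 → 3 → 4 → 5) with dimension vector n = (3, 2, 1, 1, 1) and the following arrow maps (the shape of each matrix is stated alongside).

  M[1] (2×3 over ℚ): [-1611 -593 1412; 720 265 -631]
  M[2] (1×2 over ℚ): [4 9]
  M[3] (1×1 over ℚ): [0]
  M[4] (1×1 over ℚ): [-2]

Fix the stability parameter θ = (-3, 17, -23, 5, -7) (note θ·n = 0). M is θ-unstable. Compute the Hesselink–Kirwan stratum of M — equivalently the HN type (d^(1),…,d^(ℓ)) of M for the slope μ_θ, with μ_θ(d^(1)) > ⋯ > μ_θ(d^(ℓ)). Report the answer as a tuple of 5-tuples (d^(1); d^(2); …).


Via rank(M_{q-1}∘⋯∘M_p): M ≅ I[1,1], I[1,2], I[1,3], I[4,5].
μ_θ-semistable layers: μ^(1)=17; μ^(2)=-1; μ^(3)=-3

((0, 1, 0, 0, 0); (0, 0, 0, 1, 1); (3, 1, 1, 0, 0))


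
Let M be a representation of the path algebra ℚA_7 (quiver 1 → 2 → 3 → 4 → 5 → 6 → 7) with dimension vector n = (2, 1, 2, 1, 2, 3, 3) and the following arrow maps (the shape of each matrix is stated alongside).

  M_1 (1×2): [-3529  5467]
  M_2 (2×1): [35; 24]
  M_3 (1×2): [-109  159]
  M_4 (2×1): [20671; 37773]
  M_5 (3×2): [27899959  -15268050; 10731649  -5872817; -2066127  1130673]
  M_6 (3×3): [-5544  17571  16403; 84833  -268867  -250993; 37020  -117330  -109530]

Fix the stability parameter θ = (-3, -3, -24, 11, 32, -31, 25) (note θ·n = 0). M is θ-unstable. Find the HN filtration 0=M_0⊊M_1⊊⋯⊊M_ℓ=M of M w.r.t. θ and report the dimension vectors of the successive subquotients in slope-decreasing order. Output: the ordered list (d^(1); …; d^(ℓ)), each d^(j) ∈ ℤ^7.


Interval decomposition of M: I[1,1], I[1,7], I[3,3], I[5,6], I[6,7], I[7,7].
HN type (ℓ=7): μ^(1)=25; μ^(2)=4; μ^(3)=1/2; μ^(4)=-3; μ^(5)=-10; μ^(6)=-24; μ^(7)=-31

((0, 0, 0, 0, 0, 0, 3); (0, 0, 0, 1, 1, 1, 0); (0, 0, 0, 0, 1, 1, 0); (1, 0, 0, 0, 0, 0, 0); (1, 1, 1, 0, 0, 0, 0); (0, 0, 1, 0, 0, 0, 0); (0, 0, 0, 0, 0, 1, 0))


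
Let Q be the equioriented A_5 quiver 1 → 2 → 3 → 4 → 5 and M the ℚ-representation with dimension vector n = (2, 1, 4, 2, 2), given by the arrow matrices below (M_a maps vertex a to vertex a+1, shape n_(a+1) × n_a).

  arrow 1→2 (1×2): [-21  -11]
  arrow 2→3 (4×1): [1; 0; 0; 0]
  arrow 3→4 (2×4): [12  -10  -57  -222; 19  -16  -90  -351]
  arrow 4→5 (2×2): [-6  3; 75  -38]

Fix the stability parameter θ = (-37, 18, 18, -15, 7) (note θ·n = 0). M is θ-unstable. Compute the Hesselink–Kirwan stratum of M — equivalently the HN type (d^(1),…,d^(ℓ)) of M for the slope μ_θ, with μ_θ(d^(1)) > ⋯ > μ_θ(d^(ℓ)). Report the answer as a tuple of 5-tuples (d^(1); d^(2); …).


Interval decomposition of M: I[1,1], I[1,5], I[3,3]^2, I[3,5].
HN type (ℓ=4): μ^(1)=18; μ^(2)=7; μ^(3)=3/2; μ^(4)=-37

((0, 0, 2, 0, 0); (0, 1, 1, 1, 2); (0, 0, 1, 1, 0); (2, 0, 0, 0, 0))


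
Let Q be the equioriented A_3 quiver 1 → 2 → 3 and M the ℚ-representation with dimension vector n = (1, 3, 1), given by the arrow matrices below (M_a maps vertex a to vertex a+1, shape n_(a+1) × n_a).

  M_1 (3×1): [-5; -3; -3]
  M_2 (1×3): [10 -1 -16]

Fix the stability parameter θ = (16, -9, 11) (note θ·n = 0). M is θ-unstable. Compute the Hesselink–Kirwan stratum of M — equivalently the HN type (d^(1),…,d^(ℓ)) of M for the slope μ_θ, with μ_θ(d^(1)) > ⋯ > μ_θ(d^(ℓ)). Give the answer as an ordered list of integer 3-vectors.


Barcode: M ≅ I[1,3], I[2,2]^2. HN layers by μ_θ (3 steps, strictly decreasing):
  μ^(1)=11; μ^(2)=7/2; μ^(3)=-9

((0, 0, 1); (1, 1, 0); (0, 2, 0))


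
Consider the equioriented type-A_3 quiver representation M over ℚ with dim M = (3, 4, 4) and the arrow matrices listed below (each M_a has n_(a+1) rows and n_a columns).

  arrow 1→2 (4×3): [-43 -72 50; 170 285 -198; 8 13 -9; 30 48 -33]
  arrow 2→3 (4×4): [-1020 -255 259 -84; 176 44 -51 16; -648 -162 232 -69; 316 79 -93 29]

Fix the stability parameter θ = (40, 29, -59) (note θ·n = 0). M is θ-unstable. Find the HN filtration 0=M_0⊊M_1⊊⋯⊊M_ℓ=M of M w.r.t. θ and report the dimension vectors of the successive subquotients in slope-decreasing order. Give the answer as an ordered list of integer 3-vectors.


Interval decomposition of M: I[1,2], I[1,3]^2, I[2,3], I[3,3].
HN type (ℓ=4): μ^(1)=69/2; μ^(2)=10/3; μ^(3)=-15; μ^(4)=-59

((1, 1, 0); (2, 2, 2); (0, 1, 1); (0, 0, 1))


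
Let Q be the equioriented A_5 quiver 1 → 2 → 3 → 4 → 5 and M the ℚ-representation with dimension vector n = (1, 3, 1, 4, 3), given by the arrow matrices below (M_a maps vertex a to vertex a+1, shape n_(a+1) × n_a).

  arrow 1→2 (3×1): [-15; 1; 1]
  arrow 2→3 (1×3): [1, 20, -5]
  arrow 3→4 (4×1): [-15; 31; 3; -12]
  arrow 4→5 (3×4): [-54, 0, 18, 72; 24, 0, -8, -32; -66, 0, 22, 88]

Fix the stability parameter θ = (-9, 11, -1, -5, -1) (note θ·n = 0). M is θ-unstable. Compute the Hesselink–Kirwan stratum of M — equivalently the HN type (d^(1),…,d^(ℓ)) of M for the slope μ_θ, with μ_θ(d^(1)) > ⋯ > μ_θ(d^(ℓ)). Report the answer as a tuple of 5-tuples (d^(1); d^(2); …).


Barcode: M ≅ I[1,2], I[2,2], I[2,4], I[4,4]^2, I[4,5], I[5,5]^2. HN layers by μ_θ (5 steps, strictly decreasing):
  μ^(1)=11; μ^(2)=5/3; μ^(3)=-1; μ^(4)=-5; μ^(5)=-9

((0, 2, 0, 0, 0); (0, 1, 1, 1, 0); (0, 0, 0, 0, 3); (0, 0, 0, 3, 0); (1, 0, 0, 0, 0))


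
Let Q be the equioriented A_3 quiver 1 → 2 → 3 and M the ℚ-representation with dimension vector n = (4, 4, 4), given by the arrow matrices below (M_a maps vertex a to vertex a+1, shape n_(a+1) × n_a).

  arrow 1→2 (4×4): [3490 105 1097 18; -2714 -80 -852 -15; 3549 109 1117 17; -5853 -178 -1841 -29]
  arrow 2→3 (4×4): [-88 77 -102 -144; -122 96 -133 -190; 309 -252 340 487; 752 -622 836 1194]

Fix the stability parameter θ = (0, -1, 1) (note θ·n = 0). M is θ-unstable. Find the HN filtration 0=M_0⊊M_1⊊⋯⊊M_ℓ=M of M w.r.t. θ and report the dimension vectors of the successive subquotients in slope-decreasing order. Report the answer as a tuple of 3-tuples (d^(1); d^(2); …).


Barcode: M ≅ I[1,3]^4. HN layers by μ_θ (2 steps, strictly decreasing):
  μ^(1)=1; μ^(2)=-1/2

((0, 0, 4); (4, 4, 0))


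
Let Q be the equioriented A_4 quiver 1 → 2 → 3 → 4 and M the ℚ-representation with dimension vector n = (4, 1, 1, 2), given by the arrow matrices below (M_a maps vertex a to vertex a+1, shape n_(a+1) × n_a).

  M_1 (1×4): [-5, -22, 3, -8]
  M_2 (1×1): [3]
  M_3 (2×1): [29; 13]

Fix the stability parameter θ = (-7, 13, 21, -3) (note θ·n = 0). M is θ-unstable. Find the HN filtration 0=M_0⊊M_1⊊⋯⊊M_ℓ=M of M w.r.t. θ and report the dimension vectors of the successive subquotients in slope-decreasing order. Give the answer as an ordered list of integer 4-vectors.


Via rank(M_{q-1}∘⋯∘M_p): M ≅ I[1,1]^3, I[1,4], I[4,4].
μ_θ-semistable layers: μ^(1)=31/3; μ^(2)=-3; μ^(3)=-7

((0, 1, 1, 1); (0, 0, 0, 1); (4, 0, 0, 0))


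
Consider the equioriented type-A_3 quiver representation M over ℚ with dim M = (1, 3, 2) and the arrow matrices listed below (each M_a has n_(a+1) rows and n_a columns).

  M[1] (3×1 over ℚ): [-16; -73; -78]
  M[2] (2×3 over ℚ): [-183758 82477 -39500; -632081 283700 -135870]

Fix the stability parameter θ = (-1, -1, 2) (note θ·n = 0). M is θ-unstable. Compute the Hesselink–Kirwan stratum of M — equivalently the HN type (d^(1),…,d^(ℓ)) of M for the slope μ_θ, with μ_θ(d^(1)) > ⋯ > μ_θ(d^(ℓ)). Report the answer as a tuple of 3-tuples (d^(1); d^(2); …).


Interval decomposition of M: I[1,3], I[2,2], I[2,3].
HN type (ℓ=2): μ^(1)=2; μ^(2)=-1

((0, 0, 2); (1, 3, 0))


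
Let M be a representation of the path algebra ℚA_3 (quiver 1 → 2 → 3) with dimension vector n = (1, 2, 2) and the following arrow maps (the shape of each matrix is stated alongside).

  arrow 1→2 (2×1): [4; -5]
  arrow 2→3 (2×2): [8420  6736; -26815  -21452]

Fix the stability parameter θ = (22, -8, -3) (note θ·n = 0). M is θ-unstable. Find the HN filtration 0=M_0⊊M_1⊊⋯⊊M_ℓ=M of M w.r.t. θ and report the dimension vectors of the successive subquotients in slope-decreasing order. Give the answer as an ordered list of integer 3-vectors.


Via rank(M_{q-1}∘⋯∘M_p): M ≅ I[1,2], I[2,3], I[3,3].
μ_θ-semistable layers: μ^(1)=7; μ^(2)=-3; μ^(3)=-8

((1, 1, 0); (0, 0, 2); (0, 1, 0))


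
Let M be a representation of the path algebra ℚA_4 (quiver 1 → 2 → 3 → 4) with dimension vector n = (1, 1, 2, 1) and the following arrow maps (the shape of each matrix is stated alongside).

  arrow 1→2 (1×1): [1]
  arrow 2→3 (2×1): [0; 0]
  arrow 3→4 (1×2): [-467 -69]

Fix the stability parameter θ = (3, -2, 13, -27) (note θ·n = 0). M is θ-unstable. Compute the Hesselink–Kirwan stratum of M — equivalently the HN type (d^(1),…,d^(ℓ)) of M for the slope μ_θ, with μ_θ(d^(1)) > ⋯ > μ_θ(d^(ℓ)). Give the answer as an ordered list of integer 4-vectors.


Barcode: M ≅ I[1,2], I[3,3], I[3,4]. HN layers by μ_θ (3 steps, strictly decreasing):
  μ^(1)=13; μ^(2)=1/2; μ^(3)=-7

((0, 0, 1, 0); (1, 1, 0, 0); (0, 0, 1, 1))


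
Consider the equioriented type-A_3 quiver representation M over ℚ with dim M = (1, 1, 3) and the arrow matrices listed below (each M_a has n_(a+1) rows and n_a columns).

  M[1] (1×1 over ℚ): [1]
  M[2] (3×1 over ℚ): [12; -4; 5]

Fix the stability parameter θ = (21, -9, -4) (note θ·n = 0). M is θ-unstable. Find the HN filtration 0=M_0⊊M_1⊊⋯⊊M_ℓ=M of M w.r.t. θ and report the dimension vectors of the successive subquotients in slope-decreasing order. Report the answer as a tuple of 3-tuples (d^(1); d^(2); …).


Via rank(M_{q-1}∘⋯∘M_p): M ≅ I[1,3], I[3,3]^2.
μ_θ-semistable layers: μ^(1)=8/3; μ^(2)=-4

((1, 1, 1); (0, 0, 2))


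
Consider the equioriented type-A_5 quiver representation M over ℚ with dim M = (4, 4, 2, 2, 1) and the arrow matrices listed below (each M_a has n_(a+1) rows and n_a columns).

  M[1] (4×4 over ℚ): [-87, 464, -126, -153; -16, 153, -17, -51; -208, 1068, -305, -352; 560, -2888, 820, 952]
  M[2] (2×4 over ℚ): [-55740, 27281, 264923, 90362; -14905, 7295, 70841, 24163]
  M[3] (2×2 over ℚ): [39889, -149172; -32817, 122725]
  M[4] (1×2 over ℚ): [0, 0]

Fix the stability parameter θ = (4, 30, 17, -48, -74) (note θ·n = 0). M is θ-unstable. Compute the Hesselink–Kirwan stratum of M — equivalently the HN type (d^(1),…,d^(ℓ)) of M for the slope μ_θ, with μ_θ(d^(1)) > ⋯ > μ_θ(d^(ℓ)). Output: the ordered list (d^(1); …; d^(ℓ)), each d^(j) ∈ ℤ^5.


Via rank(M_{q-1}∘⋯∘M_p): M ≅ I[1,1], I[1,2], I[1,4]^2, I[2,2], I[5,5].
μ_θ-semistable layers: μ^(1)=30; μ^(2)=4; μ^(3)=3/4; μ^(4)=-74

((0, 2, 0, 0, 0); (2, 0, 0, 0, 0); (2, 2, 2, 2, 0); (0, 0, 0, 0, 1))


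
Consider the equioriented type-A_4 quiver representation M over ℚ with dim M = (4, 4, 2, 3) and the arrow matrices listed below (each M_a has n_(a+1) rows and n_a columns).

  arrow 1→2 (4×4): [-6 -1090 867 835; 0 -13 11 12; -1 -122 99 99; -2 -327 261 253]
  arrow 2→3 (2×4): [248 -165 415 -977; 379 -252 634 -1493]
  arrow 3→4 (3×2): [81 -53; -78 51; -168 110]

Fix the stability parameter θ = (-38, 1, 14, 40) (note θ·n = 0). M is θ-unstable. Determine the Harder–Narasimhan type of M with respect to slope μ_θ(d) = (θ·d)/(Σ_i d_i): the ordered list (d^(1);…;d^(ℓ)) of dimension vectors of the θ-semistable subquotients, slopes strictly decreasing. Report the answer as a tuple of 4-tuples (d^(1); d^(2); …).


Barcode: M ≅ I[1,2]^2, I[1,4]^2, I[4,4]. HN layers by μ_θ (4 steps, strictly decreasing):
  μ^(1)=40; μ^(2)=14; μ^(3)=1; μ^(4)=-38

((0, 0, 0, 3); (0, 0, 2, 0); (0, 4, 0, 0); (4, 0, 0, 0))


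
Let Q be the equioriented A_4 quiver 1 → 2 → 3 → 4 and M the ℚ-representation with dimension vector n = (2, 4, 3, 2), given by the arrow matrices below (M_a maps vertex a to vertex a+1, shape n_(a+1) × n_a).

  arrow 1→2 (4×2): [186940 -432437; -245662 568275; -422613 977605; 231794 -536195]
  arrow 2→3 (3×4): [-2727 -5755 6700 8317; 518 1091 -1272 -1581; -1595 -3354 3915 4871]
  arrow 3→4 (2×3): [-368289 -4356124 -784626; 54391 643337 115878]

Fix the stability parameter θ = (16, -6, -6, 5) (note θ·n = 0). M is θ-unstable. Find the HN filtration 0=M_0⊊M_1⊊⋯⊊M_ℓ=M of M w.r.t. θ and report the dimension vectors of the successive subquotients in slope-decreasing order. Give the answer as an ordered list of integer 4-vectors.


Interval decomposition of M: I[1,3], I[1,4], I[2,2], I[2,4].
HN type (ℓ=3): μ^(1)=5; μ^(2)=4/3; μ^(3)=-6

((0, 0, 0, 2); (2, 2, 2, 0); (0, 2, 1, 0))


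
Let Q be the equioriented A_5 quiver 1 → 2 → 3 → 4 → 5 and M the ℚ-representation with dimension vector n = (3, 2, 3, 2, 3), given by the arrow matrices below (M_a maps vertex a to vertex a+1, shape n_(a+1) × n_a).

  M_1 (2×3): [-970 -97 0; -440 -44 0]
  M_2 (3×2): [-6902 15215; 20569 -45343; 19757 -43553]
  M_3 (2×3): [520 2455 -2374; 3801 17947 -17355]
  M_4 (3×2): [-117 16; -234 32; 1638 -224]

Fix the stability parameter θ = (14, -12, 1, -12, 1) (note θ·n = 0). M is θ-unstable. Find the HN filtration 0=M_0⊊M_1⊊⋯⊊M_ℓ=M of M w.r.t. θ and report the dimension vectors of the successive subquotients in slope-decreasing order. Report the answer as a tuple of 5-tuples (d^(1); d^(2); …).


Barcode: M ≅ I[1,1]^2, I[1,5], I[2,4], I[3,3], I[5,5]^2. HN layers by μ_θ (5 steps, strictly decreasing):
  μ^(1)=14; μ^(2)=1; μ^(3)=-9/4; μ^(4)=-11/2; μ^(5)=-12

((2, 0, 0, 0, 0); (0, 0, 1, 0, 3); (1, 1, 1, 1, 0); (0, 0, 1, 1, 0); (0, 1, 0, 0, 0))


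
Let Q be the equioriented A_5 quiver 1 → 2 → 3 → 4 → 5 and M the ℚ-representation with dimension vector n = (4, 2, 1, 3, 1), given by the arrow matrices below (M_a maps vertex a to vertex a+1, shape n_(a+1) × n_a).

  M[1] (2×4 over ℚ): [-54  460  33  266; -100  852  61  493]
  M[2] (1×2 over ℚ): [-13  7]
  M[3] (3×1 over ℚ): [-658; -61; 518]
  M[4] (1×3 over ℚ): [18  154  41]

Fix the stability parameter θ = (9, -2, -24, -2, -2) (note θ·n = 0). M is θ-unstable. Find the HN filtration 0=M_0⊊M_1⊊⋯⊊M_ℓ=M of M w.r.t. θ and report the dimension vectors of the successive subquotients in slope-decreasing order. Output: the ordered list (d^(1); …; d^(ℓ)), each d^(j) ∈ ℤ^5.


Interval decomposition of M: I[1,1]^2, I[1,2], I[1,4], I[4,4], I[4,5].
HN type (ℓ=4): μ^(1)=9; μ^(2)=7/2; μ^(3)=-2; μ^(4)=-17/3

((2, 0, 0, 0, 0); (1, 1, 0, 0, 0); (0, 0, 0, 3, 1); (1, 1, 1, 0, 0))


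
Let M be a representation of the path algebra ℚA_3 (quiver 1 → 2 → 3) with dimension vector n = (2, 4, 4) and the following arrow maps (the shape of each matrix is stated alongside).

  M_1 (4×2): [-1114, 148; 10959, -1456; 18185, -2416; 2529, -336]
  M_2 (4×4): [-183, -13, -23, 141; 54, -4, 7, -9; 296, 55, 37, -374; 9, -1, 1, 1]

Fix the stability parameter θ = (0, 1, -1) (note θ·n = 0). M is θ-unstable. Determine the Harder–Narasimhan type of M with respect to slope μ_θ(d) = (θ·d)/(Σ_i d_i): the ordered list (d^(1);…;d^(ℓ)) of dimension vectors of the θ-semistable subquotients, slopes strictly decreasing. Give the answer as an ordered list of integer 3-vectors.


Barcode: M ≅ I[1,2], I[1,3], I[2,3]^2, I[3,3]. HN layers by μ_θ (3 steps, strictly decreasing):
  μ^(1)=1; μ^(2)=0; μ^(3)=-1

((0, 1, 0); (2, 3, 3); (0, 0, 1))


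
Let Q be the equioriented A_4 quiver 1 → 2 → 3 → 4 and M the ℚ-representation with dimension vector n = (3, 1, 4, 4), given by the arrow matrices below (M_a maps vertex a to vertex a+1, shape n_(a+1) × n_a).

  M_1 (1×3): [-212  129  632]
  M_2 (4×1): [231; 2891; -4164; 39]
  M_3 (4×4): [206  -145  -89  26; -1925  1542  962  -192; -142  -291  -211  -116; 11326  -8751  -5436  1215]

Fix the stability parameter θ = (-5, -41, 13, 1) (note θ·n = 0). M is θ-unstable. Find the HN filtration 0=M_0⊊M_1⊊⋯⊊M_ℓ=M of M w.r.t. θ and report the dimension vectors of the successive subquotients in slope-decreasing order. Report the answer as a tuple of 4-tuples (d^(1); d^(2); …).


Interval decomposition of M: I[1,1]^2, I[1,4], I[3,4]^3.
HN type (ℓ=3): μ^(1)=7; μ^(2)=-5; μ^(3)=-23

((0, 0, 4, 4); (2, 0, 0, 0); (1, 1, 0, 0))


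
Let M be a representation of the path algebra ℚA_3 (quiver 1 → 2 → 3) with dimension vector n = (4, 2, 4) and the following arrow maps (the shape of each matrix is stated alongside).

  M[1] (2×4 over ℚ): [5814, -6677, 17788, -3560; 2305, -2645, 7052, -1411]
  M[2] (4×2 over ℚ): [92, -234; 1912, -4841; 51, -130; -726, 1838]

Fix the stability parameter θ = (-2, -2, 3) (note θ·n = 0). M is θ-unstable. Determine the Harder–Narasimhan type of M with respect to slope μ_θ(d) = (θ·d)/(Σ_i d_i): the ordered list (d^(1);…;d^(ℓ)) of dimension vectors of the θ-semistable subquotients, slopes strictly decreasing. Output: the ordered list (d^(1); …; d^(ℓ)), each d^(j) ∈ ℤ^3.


Barcode: M ≅ I[1,1]^2, I[1,3]^2, I[3,3]^2. HN layers by μ_θ (2 steps, strictly decreasing):
  μ^(1)=3; μ^(2)=-2

((0, 0, 4); (4, 2, 0))


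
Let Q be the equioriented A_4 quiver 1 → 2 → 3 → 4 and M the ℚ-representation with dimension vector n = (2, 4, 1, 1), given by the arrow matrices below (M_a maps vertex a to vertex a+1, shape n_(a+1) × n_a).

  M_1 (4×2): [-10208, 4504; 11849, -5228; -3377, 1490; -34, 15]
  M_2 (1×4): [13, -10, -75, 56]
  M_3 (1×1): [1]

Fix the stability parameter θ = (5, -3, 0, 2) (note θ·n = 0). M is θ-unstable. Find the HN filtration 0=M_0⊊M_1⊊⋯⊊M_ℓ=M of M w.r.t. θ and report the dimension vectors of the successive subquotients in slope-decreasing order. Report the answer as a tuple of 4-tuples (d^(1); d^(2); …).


Barcode: M ≅ I[1,2], I[1,4], I[2,2]^2. HN layers by μ_θ (4 steps, strictly decreasing):
  μ^(1)=2; μ^(2)=1; μ^(3)=2/3; μ^(4)=-3

((0, 0, 0, 1); (1, 1, 0, 0); (1, 1, 1, 0); (0, 2, 0, 0))


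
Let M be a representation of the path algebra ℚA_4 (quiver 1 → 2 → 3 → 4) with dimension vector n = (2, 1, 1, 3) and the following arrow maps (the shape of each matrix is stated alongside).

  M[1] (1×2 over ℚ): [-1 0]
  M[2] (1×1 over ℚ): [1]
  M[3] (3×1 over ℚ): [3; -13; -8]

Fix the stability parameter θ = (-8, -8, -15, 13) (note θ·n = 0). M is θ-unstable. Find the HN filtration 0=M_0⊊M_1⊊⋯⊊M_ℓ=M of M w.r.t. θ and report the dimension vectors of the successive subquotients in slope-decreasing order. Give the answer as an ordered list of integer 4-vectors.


Interval decomposition of M: I[1,1], I[1,4], I[4,4]^2.
HN type (ℓ=3): μ^(1)=13; μ^(2)=-8; μ^(3)=-31/3

((0, 0, 0, 3); (1, 0, 0, 0); (1, 1, 1, 0))


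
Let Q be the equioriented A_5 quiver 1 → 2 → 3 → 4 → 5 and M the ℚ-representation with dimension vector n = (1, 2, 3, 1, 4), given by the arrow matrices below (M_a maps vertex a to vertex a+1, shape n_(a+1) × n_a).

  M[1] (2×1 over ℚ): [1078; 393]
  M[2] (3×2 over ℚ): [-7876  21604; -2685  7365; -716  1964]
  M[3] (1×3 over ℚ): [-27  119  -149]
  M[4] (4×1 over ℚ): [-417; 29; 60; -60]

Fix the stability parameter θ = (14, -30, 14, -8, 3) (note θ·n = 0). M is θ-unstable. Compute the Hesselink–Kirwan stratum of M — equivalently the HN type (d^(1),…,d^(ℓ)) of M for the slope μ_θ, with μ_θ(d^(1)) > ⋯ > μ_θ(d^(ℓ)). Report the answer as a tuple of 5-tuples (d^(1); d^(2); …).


Interval decomposition of M: I[1,5], I[2,2], I[3,3]^2, I[5,5]^3.
HN type (ℓ=4): μ^(1)=14; μ^(2)=3; μ^(3)=-8; μ^(4)=-30

((0, 0, 2, 0, 0); (0, 0, 1, 1, 4); (1, 1, 0, 0, 0); (0, 1, 0, 0, 0))


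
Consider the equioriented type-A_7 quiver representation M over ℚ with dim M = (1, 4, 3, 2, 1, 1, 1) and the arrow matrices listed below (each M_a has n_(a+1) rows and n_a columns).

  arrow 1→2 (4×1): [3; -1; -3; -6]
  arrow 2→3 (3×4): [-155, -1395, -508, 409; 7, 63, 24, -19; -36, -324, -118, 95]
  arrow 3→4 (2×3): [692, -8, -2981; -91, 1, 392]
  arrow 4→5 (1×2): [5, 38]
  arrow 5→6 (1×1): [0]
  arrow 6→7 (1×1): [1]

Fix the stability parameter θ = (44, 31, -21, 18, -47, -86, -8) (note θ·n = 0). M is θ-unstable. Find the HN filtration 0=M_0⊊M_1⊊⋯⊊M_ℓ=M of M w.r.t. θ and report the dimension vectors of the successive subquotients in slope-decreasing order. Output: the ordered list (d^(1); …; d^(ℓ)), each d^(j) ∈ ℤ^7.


Barcode: M ≅ I[1,2], I[2,2], I[2,3], I[2,5], I[3,4], I[6,7]. HN layers by μ_θ (8 steps, strictly decreasing):
  μ^(1)=75/2; μ^(2)=31; μ^(3)=18; μ^(4)=5; μ^(5)=-19/4; μ^(6)=-8; μ^(7)=-21; μ^(8)=-86

((1, 1, 0, 0, 0, 0, 0); (0, 1, 0, 0, 0, 0, 0); (0, 0, 0, 1, 0, 0, 0); (0, 1, 1, 0, 0, 0, 0); (0, 1, 1, 1, 1, 0, 0); (0, 0, 0, 0, 0, 0, 1); (0, 0, 1, 0, 0, 0, 0); (0, 0, 0, 0, 0, 1, 0))


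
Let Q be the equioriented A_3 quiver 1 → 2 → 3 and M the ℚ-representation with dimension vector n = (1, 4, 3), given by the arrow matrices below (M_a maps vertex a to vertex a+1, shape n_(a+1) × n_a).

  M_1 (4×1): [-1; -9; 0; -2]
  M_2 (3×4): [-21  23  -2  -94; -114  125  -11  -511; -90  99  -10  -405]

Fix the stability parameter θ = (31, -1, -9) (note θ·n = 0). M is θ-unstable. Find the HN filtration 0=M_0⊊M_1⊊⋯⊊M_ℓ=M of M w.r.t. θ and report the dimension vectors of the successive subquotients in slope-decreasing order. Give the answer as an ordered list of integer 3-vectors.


Barcode: M ≅ I[1,3], I[2,2], I[2,3]^2. HN layers by μ_θ (3 steps, strictly decreasing):
  μ^(1)=7; μ^(2)=-1; μ^(3)=-5

((1, 1, 1); (0, 1, 0); (0, 2, 2))


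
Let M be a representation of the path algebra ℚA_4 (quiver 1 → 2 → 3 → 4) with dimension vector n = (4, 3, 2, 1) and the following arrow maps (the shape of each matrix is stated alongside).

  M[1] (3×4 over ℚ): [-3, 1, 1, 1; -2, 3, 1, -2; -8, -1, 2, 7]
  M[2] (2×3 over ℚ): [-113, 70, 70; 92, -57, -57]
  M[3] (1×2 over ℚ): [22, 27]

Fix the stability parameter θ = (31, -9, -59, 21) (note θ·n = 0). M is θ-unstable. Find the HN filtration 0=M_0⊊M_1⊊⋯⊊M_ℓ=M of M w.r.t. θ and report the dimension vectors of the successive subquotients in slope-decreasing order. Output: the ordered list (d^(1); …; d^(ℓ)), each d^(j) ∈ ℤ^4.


Interval decomposition of M: I[1,1], I[1,2], I[1,3], I[1,4].
HN type (ℓ=4): μ^(1)=31; μ^(2)=21; μ^(3)=11; μ^(4)=-37/3

((1, 0, 0, 0); (0, 0, 0, 1); (1, 1, 0, 0); (2, 2, 2, 0))


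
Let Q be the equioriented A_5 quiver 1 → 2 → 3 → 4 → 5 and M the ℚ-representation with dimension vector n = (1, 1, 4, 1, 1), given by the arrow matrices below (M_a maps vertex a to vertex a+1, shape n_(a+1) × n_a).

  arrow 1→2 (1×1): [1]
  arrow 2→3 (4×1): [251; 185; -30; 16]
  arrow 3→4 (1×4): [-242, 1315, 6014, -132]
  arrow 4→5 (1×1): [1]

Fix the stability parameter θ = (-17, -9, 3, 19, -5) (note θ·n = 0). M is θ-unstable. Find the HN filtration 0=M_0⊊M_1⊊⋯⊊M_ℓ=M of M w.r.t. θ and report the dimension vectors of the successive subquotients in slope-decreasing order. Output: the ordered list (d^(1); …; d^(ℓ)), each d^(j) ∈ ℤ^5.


Barcode: M ≅ I[1,5], I[3,3]^3. HN layers by μ_θ (4 steps, strictly decreasing):
  μ^(1)=7; μ^(2)=3; μ^(3)=-9; μ^(4)=-17

((0, 0, 0, 1, 1); (0, 0, 4, 0, 0); (0, 1, 0, 0, 0); (1, 0, 0, 0, 0))


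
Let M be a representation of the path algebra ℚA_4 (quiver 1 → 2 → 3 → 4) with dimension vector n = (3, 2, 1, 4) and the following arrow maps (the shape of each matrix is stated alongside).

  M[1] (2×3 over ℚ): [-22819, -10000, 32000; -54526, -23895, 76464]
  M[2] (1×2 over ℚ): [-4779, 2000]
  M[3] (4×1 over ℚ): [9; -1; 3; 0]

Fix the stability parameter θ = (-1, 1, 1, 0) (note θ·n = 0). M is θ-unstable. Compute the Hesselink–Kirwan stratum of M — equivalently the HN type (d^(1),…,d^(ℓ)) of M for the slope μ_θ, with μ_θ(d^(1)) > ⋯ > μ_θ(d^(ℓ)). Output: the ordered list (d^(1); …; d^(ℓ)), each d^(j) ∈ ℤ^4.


Barcode: M ≅ I[1,1], I[1,2], I[1,4], I[4,4]^3. HN layers by μ_θ (4 steps, strictly decreasing):
  μ^(1)=1; μ^(2)=2/3; μ^(3)=0; μ^(4)=-1

((0, 1, 0, 0); (0, 1, 1, 1); (0, 0, 0, 3); (3, 0, 0, 0))


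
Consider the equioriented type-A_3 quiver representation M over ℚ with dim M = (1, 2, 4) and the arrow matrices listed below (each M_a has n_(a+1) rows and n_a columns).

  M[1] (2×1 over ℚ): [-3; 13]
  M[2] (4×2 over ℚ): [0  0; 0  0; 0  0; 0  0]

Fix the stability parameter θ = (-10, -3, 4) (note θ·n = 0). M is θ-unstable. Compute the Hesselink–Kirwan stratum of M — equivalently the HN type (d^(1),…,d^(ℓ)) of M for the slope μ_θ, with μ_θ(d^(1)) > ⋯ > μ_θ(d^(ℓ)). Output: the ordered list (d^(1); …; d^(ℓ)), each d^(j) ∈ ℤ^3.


Via rank(M_{q-1}∘⋯∘M_p): M ≅ I[1,2], I[2,2], I[3,3]^4.
μ_θ-semistable layers: μ^(1)=4; μ^(2)=-3; μ^(3)=-10

((0, 0, 4); (0, 2, 0); (1, 0, 0))


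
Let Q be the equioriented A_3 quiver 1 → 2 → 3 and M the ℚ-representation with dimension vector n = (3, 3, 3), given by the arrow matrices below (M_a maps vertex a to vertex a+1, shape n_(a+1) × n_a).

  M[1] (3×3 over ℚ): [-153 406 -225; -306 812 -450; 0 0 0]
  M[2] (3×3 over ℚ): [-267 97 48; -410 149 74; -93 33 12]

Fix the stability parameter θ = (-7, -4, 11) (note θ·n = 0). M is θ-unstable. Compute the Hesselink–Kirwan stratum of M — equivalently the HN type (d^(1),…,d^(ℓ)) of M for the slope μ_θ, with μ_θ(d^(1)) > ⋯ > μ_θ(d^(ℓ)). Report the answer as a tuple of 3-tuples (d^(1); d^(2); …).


Interval decomposition of M: I[1,1]^2, I[1,3], I[2,2], I[2,3], I[3,3].
HN type (ℓ=3): μ^(1)=11; μ^(2)=-4; μ^(3)=-7

((0, 0, 3); (0, 3, 0); (3, 0, 0))


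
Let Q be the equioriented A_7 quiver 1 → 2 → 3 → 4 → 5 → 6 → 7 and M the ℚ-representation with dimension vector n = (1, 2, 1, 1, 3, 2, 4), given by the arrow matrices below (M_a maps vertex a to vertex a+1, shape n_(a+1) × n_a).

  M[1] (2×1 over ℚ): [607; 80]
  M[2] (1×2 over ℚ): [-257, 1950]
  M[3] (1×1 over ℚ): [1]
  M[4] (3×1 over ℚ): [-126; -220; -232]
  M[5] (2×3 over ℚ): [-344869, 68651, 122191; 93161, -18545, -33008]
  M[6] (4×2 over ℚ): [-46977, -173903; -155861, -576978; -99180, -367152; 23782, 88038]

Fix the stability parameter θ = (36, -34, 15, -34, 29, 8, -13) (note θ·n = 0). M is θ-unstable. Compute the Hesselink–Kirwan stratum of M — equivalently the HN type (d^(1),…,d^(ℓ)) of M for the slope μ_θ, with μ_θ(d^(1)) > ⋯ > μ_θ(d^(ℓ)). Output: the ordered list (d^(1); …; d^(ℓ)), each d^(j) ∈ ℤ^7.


Barcode: M ≅ I[1,7], I[2,2], I[5,5], I[5,7], I[7,7]^2. HN layers by μ_θ (5 steps, strictly decreasing):
  μ^(1)=29; μ^(2)=8; μ^(3)=-17/4; μ^(4)=-13; μ^(5)=-34

((0, 0, 0, 0, 1, 0, 0); (0, 0, 0, 0, 2, 2, 2); (1, 1, 1, 1, 0, 0, 0); (0, 0, 0, 0, 0, 0, 2); (0, 1, 0, 0, 0, 0, 0))


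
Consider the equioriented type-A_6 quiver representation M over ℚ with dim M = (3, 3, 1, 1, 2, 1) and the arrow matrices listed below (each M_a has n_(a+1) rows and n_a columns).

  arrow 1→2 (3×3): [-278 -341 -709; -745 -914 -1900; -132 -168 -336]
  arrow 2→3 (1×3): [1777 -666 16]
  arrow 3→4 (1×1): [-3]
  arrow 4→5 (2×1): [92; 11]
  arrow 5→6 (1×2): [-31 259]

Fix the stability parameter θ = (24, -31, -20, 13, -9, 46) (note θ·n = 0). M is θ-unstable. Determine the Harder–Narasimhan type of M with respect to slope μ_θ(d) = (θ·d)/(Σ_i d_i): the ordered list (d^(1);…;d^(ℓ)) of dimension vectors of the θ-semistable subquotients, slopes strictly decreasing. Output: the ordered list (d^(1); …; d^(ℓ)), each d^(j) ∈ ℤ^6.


Barcode: M ≅ I[1,1], I[1,2], I[1,6], I[2,2], I[5,5]. HN layers by μ_θ (6 steps, strictly decreasing):
  μ^(1)=46; μ^(2)=24; μ^(3)=2; μ^(4)=-7/2; μ^(5)=-9; μ^(6)=-31

((0, 0, 0, 0, 0, 1); (1, 0, 0, 0, 0, 0); (0, 0, 0, 1, 1, 0); (1, 1, 0, 0, 0, 0); (1, 1, 1, 0, 1, 0); (0, 1, 0, 0, 0, 0))


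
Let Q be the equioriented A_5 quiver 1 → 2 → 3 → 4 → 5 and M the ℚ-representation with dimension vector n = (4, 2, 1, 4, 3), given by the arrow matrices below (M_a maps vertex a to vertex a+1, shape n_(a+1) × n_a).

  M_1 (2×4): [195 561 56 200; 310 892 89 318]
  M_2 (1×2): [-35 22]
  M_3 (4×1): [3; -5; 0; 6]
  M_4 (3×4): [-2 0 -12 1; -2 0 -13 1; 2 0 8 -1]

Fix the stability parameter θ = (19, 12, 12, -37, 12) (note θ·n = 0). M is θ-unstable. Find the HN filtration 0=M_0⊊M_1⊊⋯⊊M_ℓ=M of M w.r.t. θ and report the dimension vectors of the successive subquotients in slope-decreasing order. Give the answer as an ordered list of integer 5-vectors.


Via rank(M_{q-1}∘⋯∘M_p): M ≅ I[1,1]^2, I[1,2], I[1,4], I[4,4], I[4,5]^2, I[5,5].
μ_θ-semistable layers: μ^(1)=19; μ^(2)=31/2; μ^(3)=12; μ^(4)=3/2; μ^(5)=-37

((2, 0, 0, 0, 0); (1, 1, 0, 0, 0); (0, 0, 0, 0, 3); (1, 1, 1, 1, 0); (0, 0, 0, 3, 0))


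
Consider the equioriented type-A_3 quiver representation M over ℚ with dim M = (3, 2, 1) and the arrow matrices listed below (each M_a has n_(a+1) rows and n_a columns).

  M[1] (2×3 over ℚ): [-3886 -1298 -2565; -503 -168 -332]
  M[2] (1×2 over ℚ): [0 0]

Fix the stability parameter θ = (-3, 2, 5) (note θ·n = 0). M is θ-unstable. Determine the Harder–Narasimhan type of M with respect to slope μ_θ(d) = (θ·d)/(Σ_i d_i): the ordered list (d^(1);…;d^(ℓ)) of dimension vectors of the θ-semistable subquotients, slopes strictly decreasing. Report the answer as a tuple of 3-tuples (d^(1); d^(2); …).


Barcode: M ≅ I[1,1], I[1,2]^2, I[3,3]. HN layers by μ_θ (3 steps, strictly decreasing):
  μ^(1)=5; μ^(2)=2; μ^(3)=-3

((0, 0, 1); (0, 2, 0); (3, 0, 0))
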